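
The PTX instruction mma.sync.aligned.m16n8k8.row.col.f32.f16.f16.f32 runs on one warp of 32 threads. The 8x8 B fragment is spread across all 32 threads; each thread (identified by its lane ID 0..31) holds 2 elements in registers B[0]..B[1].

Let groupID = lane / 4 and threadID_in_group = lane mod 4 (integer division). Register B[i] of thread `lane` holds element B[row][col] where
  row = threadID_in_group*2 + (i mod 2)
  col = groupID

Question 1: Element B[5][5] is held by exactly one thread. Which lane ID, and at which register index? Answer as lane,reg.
22,1

c=5→G=5  r=5→T=2,p=1
L=5*4+2=22  i=1=1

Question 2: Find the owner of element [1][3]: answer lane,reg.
c=3⇒gr=3  r=1⇒th=0,odd=1
L=3*4+0=12  i=1=1

12,1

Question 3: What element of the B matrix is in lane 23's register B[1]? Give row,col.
23: gr=5,th=3
[1] (3*2+1,5) = (7,5)

7,5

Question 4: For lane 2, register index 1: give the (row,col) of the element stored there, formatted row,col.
5,0

2: grp=0,tig=2
[1] (2*2+1,0) = (5,0)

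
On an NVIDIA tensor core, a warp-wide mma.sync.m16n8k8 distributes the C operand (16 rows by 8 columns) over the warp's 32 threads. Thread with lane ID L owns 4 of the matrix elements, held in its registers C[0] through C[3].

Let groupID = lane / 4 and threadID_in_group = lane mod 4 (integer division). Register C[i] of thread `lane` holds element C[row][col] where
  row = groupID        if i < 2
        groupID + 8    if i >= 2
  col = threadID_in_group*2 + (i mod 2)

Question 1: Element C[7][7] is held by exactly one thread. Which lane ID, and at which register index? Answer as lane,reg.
31,1

r: 7->gid=7,r8=0  c: 7->tid=3,i&1=1
L=7*4+3=31  i=0*2+1=1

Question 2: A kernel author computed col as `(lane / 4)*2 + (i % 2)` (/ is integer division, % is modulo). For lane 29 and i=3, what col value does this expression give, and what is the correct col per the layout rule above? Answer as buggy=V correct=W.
`(lane / 4)*2 + (i % 2)`[29,3]->15
L=29->gid=29>>2=7, tid=29&3=1
[3]->row 7+8=15  col 1·2+1=3
col: 15 vs 3

buggy=15 correct=3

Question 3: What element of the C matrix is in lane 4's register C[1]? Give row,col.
1,1

lane 4->4/4=1, 4 mod 4=0
i=1  r:1+0->1  c:2·0+1->1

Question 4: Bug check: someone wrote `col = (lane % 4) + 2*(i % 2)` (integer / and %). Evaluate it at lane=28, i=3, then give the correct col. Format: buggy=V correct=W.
`(lane % 4) + 2*(i % 2)`[28,3]=>2
28: grp=7,tig=0
[3] (7+8,0*2+1) = (15,1)
col: 2 vs 1

buggy=2 correct=1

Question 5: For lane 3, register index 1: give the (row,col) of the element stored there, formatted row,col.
lane 3: gr=0 (3/4), th=3 (3%4)
i=1: r=0+0=0, c=3*2+1=7

0,7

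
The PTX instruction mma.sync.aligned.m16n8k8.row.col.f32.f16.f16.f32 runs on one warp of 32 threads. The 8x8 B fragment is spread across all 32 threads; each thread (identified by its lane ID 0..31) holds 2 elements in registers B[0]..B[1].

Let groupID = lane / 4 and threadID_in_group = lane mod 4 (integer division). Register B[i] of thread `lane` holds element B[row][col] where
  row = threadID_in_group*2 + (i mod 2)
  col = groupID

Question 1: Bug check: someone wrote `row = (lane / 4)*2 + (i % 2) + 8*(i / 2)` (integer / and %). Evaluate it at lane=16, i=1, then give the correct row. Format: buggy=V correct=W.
buggy=9 correct=1

`(lane / 4)*2 + (i % 2) + 8*(i / 2)`[16,1]→9
lane 16: G=4 (16/4), T=0 (16%4)
i=1: r=0*2+1=1, c=G=4
row: 9 vs 1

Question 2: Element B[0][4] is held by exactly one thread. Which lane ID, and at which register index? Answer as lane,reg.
c=4->g=4  r=0->t=0,b0=0
L=4*4+0=16  i=0=0

16,0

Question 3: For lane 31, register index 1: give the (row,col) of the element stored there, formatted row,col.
7,7

lane 31: gr=7 (31/4), th=3 (31%4)
i=1: r=3*2+1=7, c=gr=7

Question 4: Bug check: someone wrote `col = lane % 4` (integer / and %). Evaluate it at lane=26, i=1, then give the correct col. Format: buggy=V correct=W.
buggy=2 correct=6

`lane % 4`[26,1]→2
26: G=6,T=2
[1] (2*2+1,6) = (5,6)
col: 2 vs 6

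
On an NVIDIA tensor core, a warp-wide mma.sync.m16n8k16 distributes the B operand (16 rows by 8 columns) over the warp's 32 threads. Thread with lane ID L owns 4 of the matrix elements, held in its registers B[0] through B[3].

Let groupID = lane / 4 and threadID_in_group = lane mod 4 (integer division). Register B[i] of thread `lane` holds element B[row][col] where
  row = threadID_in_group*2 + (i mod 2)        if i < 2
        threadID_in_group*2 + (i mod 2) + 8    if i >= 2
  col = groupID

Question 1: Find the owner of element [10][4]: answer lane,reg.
17,2

c: 4->gid=4  r: 10->r8=1,tid=1,i&1=0
L=4*4+1=17  i=1*2+0=2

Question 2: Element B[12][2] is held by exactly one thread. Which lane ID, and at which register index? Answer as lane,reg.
10,2

c: 2->gid=2  r: 12->r8=1,tid=2,i&1=0
L=2*4+2=10  i=1*2+0=2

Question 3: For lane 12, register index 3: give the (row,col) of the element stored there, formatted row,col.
9,3

lane 12: gr=3 (12/4), th=0 (12%4)
i=3: r=0*2+1+8=9, c=gr=3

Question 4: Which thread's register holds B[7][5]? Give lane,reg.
23,1

c=5->g=5  r=7->rb=0,t=3,b0=1
L=5*4+3=23  i=0*2+1=1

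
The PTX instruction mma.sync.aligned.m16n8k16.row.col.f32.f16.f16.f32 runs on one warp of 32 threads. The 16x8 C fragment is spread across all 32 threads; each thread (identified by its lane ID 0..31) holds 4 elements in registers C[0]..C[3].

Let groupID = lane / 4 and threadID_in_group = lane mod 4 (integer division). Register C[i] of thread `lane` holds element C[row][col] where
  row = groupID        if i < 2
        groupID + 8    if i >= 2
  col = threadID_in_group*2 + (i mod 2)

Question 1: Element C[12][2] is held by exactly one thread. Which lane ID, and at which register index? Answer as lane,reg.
17,2

r: 12->gid=4,r8=1  c: 2->tid=1,i&1=0
L=4*4+1=17  i=1*2+0=2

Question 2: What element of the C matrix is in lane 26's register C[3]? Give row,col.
26: grp=6,tig=2
[3] (6+8,2*2+1) = (14,5)

14,5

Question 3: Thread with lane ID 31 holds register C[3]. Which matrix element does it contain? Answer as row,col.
15,7

L=31=>grp=31>>2=7, tig=31&3=3
[3]=>row 7+8=15  col 3·2+1=7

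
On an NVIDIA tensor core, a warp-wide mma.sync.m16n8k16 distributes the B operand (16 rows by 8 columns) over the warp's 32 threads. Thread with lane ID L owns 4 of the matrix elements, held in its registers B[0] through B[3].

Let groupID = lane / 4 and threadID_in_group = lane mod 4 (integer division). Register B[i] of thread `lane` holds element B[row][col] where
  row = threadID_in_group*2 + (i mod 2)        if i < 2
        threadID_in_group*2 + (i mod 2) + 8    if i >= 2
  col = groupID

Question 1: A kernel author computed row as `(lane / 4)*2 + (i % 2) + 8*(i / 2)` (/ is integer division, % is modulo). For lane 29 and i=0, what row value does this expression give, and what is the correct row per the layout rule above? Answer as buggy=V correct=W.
`(lane / 4)*2 + (i % 2) + 8*(i / 2)`[29,0]→14
29: G=7,T=1
[0] (1*2+0+0,7) = (2,7)
row: 14 vs 2

buggy=14 correct=2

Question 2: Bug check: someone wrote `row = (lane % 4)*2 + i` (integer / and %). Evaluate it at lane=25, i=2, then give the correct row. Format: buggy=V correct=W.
`(lane % 4)*2 + i`[25,2]⇒4
lane 25: gr=6 (25/4), th=1 (25%4)
i=2: r=1*2+0+8=10, c=gr=6
row: 4 vs 10

buggy=4 correct=10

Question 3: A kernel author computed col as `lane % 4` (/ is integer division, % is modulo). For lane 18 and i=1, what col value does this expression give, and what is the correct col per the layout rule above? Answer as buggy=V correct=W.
`lane % 4`[18,1]→2
18: G=4,T=2
[1] (2*2+1+0,4) = (5,4)
col: 2 vs 4

buggy=2 correct=4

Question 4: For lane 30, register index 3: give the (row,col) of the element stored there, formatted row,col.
lane 30=>30/4=7, 30 mod 4=2
i=3  r:2·2+1+8=>13  c:7

13,7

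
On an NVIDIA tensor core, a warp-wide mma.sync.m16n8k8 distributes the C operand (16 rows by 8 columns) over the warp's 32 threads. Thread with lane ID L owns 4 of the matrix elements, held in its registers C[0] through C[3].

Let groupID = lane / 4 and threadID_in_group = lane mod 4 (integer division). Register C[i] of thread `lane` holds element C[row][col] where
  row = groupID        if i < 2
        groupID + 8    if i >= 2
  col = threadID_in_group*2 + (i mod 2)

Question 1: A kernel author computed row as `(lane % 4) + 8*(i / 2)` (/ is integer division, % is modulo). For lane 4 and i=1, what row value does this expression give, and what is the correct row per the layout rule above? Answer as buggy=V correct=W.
`(lane % 4) + 8*(i / 2)`[4,1]⇒0
4: gr=1,th=0
[1] (1+0,0*2+1) = (1,1)
row: 0 vs 1

buggy=0 correct=1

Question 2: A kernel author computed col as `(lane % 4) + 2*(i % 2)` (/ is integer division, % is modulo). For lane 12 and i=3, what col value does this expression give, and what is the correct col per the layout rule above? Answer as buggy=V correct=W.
buggy=2 correct=1

`(lane % 4) + 2*(i % 2)`[12,3]⇒2
12: gr=3,th=0
[3] (3+8,0*2+1) = (11,1)
col: 2 vs 1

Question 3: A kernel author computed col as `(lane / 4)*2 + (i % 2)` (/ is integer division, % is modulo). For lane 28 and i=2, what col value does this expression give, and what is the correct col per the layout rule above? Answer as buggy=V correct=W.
buggy=14 correct=0

`(lane / 4)*2 + (i % 2)`[28,2]->14
28: gid=7,tid=0
[2] (7+8,0*2+0) = (15,0)
col: 14 vs 0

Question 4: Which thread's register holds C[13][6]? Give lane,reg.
23,2

r:13=>grp=5,rB=1  c:6=>tig=3,lo=0
L=5*4+3=23  i=1*2+0=2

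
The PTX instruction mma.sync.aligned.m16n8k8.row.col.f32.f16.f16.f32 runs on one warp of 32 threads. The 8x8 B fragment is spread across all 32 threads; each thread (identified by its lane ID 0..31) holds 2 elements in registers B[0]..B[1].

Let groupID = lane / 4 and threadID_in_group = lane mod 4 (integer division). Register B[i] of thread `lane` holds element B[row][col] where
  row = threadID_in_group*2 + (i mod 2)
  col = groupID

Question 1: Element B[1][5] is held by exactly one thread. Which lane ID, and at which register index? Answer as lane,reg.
c=5→G=5  r=1→T=0,p=1
L=5*4+0=20  i=1=1

20,1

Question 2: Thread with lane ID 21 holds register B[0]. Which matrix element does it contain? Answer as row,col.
21: gid=5,tid=1
[0] (1*2+0,5) = (2,5)

2,5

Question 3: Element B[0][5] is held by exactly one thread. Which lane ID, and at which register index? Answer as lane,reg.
c=5⇒gr=5  r=0⇒th=0,odd=0
L=5*4+0=20  i=0=0

20,0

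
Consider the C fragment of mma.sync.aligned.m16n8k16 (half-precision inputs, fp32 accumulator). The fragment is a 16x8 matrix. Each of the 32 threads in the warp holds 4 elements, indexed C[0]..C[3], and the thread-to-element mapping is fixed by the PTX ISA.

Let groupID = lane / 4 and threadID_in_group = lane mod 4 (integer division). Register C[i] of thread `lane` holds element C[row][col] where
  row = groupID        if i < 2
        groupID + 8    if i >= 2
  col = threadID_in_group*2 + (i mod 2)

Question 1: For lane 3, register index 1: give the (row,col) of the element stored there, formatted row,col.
0,7

L=3→G=3>>2=0, T=3&3=3
[1]→row 0+0=0  col 3·2+1=7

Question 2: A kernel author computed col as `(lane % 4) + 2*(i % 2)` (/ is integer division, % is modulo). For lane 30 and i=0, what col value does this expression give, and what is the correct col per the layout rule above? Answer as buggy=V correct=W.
buggy=2 correct=4

`(lane % 4) + 2*(i % 2)`[30,0]->2
L=30->gid=30>>2=7, tid=30&3=2
[0]->row 7+0=7  col 2·2+0=4
col: 2 vs 4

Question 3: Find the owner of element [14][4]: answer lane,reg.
r=14→G=6,rhi=1  c=4→T=2,p=0
L=6*4+2=26  i=1*2+0=2

26,2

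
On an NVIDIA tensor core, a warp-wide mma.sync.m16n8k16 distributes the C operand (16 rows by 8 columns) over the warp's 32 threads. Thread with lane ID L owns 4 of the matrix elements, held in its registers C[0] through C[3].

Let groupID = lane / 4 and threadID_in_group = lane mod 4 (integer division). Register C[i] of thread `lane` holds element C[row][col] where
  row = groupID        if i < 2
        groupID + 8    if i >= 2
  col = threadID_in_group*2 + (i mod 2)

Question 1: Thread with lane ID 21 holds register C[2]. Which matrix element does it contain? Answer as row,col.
lane 21: g=5 (21/4), t=1 (21%4)
i=2: r=5+8=13, c=1*2+0=2

13,2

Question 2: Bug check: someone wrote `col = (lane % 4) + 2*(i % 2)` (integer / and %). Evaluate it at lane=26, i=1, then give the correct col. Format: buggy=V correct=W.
buggy=4 correct=5

`(lane % 4) + 2*(i % 2)`[26,1]⇒4
26: gr=6,th=2
[1] (6+0,2*2+1) = (6,5)
col: 4 vs 5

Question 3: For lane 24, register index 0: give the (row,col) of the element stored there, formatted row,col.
6,0

lane 24⇒24/4=6, 24 mod 4=0
i=0  r:6+0⇒6  c:2·0+0⇒0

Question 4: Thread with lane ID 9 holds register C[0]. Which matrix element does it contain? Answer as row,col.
L=9→G=9>>2=2, T=9&3=1
[0]→row 2+0=2  col 1·2+0=2

2,2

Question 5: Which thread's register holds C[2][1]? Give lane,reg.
8,1

r:2=>grp=2,rB=0  c:1=>tig=0,lo=1
L=2*4+0=8  i=0*2+1=1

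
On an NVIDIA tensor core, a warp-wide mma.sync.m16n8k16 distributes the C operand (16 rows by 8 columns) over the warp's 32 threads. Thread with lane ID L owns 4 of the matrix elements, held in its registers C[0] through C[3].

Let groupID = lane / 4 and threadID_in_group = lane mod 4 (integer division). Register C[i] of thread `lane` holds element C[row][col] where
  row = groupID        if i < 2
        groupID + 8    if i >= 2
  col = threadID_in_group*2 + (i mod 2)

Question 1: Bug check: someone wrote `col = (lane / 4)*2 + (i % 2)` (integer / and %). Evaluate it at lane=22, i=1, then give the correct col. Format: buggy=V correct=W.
buggy=11 correct=5

`(lane / 4)*2 + (i % 2)`[22,1]=>11
22: grp=5,tig=2
[1] (5+0,2*2+1) = (5,5)
col: 11 vs 5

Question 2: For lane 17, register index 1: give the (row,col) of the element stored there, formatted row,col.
lane 17: gr=4 (17/4), th=1 (17%4)
i=1: r=4+0=4, c=1*2+1=3

4,3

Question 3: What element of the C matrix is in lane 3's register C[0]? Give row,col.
0,6

lane 3=>3/4=0, 3 mod 4=3
i=0  r:0+0=>0  c:2·3+0=>6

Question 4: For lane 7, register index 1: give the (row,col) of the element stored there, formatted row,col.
1,7

lane 7->7/4=1, 7 mod 4=3
i=1  r:1+0->1  c:2·3+1->7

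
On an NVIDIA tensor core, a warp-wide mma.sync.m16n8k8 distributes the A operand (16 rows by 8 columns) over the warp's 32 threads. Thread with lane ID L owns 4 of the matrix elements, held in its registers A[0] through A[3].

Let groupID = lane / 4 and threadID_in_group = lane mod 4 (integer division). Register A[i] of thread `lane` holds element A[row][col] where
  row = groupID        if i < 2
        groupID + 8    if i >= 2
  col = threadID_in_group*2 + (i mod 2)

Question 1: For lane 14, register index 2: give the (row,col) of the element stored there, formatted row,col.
11,4

14: g=3,t=2
[2] (3+8,2*2+0) = (11,4)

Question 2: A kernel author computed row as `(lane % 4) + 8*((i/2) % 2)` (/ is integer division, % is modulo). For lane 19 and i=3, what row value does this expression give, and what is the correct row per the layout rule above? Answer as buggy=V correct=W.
`(lane % 4) + 8*((i/2) % 2)`[19,3]->11
lane 19->19/4=4, 19 mod 4=3
i=3  r:4+8->12  c:2·3+1->7
row: 11 vs 12

buggy=11 correct=12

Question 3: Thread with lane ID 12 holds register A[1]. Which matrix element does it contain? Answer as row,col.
3,1

lane 12=>12/4=3, 12 mod 4=0
i=1  r:3+0=>3  c:2·0+1=>1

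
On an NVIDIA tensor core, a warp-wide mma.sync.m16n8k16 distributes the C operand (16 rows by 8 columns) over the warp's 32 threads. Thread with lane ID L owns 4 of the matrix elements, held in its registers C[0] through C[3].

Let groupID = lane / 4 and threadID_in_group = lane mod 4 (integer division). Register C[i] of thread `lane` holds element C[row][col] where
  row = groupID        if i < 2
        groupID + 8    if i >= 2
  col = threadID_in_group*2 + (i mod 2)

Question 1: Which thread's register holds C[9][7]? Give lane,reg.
r=9->g=1,rb=1  c=7->t=3,b0=1
L=1*4+3=7  i=1*2+1=3

7,3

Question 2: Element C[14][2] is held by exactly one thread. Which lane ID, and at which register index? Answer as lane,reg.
25,2

r=14⇒gr=6,Rb=1  c=2⇒th=1,odd=0
L=6*4+1=25  i=1*2+0=2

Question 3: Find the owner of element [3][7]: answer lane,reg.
15,1

r=3⇒gr=3,Rb=0  c=7⇒th=3,odd=1
L=3*4+3=15  i=0*2+1=1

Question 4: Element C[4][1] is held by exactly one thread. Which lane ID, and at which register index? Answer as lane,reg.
r=4⇒gr=4,Rb=0  c=1⇒th=0,odd=1
L=4*4+0=16  i=0*2+1=1

16,1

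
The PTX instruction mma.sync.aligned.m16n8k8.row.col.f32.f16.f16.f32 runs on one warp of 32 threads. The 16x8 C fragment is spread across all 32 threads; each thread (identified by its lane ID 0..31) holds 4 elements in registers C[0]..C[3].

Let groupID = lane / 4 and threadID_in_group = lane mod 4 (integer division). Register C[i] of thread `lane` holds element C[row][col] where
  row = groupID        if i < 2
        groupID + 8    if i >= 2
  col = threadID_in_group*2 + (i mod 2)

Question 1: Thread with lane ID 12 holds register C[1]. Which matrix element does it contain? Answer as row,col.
L=12->g=12>>2=3, t=12&3=0
[1]->row 3+0=3  col 0·2+1=1

3,1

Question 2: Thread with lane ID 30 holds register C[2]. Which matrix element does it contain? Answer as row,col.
15,4

lane 30⇒30/4=7, 30 mod 4=2
i=2  r:7+8⇒15  c:2·2+0⇒4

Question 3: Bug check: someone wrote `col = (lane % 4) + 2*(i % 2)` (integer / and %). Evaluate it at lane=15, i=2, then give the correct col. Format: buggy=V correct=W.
`(lane % 4) + 2*(i % 2)`[15,2]->3
lane 15->15/4=3, 15 mod 4=3
i=2  r:3+8->11  c:2·3+0->6
col: 3 vs 6

buggy=3 correct=6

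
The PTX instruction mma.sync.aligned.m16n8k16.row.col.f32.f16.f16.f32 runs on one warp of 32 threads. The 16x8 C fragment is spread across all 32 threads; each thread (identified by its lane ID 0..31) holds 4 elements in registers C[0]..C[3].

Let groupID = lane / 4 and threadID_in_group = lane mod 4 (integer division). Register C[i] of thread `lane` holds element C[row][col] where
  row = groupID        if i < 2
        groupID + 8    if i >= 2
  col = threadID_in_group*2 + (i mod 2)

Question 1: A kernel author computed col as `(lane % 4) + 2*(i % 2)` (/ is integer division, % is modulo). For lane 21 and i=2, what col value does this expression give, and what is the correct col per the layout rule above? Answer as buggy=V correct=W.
`(lane % 4) + 2*(i % 2)`[21,2]⇒1
21: gr=5,th=1
[2] (5+8,1*2+0) = (13,2)
col: 1 vs 2

buggy=1 correct=2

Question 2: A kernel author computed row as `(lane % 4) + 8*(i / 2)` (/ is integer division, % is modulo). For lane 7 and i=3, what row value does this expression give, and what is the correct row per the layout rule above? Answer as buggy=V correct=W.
buggy=11 correct=9

`(lane % 4) + 8*(i / 2)`[7,3]⇒11
lane 7: gr=1 (7/4), th=3 (7%4)
i=3: r=1+8=9, c=3*2+1=7
row: 11 vs 9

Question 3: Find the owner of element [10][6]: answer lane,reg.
r:10=>grp=2,rB=1  c:6=>tig=3,lo=0
L=2*4+3=11  i=1*2+0=2

11,2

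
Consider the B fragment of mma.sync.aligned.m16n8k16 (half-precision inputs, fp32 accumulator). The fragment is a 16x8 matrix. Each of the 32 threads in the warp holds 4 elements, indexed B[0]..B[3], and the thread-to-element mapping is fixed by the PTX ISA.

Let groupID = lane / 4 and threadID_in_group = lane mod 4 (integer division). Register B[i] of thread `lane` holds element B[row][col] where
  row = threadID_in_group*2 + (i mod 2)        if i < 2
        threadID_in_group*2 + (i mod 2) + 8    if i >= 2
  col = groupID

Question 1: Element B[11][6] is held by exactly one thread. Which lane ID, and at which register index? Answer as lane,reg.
25,3

c=6->g=6  r=11->rb=1,t=1,b0=1
L=6*4+1=25  i=1*2+1=3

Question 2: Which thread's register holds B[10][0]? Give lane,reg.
c=0->g=0  r=10->rb=1,t=1,b0=0
L=0*4+1=1  i=1*2+0=2

1,2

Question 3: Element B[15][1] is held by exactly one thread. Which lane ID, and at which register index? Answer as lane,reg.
7,3

c=1⇒gr=1  r=15⇒Rb=1,th=3,odd=1
L=1*4+3=7  i=1*2+1=3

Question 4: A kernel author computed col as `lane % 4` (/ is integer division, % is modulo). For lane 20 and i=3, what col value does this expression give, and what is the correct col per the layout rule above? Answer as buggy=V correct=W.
buggy=0 correct=5

`lane % 4`[20,3]->0
lane 20: gid=5 (20/4), tid=0 (20%4)
i=3: r=0*2+1+8=9, c=gid=5
col: 0 vs 5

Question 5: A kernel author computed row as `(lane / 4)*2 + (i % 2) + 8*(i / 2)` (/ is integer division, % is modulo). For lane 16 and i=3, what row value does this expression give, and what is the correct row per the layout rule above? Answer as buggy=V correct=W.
`(lane / 4)*2 + (i % 2) + 8*(i / 2)`[16,3]→17
L=16→G=16>>2=4, T=16&3=0
[3]→row 0·2+1+8=9  col G=4
row: 17 vs 9

buggy=17 correct=9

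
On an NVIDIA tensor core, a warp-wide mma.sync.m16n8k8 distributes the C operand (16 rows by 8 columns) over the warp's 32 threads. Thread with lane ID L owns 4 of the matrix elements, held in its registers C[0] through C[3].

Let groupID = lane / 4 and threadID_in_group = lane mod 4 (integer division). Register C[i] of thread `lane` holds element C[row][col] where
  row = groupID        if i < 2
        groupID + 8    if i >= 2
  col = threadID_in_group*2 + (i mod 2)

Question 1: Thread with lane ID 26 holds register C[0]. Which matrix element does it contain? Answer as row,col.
L=26->g=26>>2=6, t=26&3=2
[0]->row 6+0=6  col 2·2+0=4

6,4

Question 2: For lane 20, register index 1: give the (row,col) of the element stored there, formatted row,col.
5,1

L=20=>grp=20>>2=5, tig=20&3=0
[1]=>row 5+0=5  col 0·2+1=1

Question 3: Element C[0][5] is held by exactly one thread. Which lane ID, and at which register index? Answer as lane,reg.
2,1

r:0=>grp=0,rB=0  c:5=>tig=2,lo=1
L=0*4+2=2  i=0*2+1=1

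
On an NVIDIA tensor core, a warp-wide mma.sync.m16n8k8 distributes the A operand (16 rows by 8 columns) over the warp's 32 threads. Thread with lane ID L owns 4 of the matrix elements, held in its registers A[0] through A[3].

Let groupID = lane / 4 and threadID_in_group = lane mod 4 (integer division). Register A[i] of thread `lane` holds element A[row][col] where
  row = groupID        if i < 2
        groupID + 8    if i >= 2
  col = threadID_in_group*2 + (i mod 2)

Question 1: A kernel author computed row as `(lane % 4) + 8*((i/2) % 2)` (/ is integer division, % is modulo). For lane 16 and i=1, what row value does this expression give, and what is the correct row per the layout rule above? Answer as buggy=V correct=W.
`(lane % 4) + 8*((i/2) % 2)`[16,1]->0
lane 16: gid=4 (16/4), tid=0 (16%4)
i=1: r=4+0=4, c=0*2+1=1
row: 0 vs 4

buggy=0 correct=4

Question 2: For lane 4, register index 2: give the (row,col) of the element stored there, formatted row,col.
lane 4=>4/4=1, 4 mod 4=0
i=2  r:1+8=>9  c:2·0+0=>0

9,0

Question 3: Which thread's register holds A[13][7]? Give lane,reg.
r: 13->gid=5,r8=1  c: 7->tid=3,i&1=1
L=5*4+3=23  i=1*2+1=3

23,3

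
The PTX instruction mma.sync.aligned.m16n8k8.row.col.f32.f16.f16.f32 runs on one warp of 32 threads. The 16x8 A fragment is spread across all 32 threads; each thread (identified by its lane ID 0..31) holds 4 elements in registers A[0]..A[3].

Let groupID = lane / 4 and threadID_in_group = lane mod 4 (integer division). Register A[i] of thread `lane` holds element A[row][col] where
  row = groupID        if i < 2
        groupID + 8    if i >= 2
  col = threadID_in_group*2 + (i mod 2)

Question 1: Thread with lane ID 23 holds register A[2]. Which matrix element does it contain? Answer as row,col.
lane 23=>23/4=5, 23 mod 4=3
i=2  r:5+8=>13  c:2·3+0=>6

13,6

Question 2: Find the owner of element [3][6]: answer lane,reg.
r=3⇒gr=3,Rb=0  c=6⇒th=3,odd=0
L=3*4+3=15  i=0*2+0=0

15,0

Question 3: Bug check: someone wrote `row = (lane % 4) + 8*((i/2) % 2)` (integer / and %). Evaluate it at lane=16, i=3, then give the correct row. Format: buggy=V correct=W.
`(lane % 4) + 8*((i/2) % 2)`[16,3]→8
lane 16: G=4 (16/4), T=0 (16%4)
i=3: r=4+8=12, c=0*2+1=1
row: 8 vs 12

buggy=8 correct=12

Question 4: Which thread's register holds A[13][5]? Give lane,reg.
r=13⇒gr=5,Rb=1  c=5⇒th=2,odd=1
L=5*4+2=22  i=1*2+1=3

22,3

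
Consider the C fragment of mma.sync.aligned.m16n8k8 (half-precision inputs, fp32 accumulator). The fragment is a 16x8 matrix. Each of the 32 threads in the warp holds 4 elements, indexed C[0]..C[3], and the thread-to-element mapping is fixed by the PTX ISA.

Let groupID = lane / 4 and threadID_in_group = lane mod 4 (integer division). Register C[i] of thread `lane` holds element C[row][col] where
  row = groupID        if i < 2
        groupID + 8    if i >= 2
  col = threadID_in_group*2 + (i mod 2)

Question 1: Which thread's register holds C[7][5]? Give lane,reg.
r: 7->gid=7,r8=0  c: 5->tid=2,i&1=1
L=7*4+2=30  i=0*2+1=1

30,1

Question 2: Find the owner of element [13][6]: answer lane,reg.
r:13=>grp=5,rB=1  c:6=>tig=3,lo=0
L=5*4+3=23  i=1*2+0=2

23,2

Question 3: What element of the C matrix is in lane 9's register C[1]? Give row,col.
2,3

lane 9=>9/4=2, 9 mod 4=1
i=1  r:2+0=>2  c:2·1+1=>3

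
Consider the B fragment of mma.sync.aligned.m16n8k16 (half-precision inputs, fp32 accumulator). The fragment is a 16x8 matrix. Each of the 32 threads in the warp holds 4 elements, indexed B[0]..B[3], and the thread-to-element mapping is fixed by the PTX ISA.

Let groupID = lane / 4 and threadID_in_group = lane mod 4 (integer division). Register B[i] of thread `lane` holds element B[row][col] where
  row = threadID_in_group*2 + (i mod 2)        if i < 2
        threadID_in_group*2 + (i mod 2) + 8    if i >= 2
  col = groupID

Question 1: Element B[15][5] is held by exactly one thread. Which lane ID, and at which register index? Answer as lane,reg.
c=5->g=5  r=15->rb=1,t=3,b0=1
L=5*4+3=23  i=1*2+1=3

23,3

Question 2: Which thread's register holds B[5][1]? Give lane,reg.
c=1->g=1  r=5->rb=0,t=2,b0=1
L=1*4+2=6  i=0*2+1=1

6,1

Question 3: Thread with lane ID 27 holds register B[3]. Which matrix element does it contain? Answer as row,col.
15,6

27: g=6,t=3
[3] (3*2+1+8,6) = (15,6)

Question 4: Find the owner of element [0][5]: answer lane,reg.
c=5⇒gr=5  r=0⇒Rb=0,th=0,odd=0
L=5*4+0=20  i=0*2+0=0

20,0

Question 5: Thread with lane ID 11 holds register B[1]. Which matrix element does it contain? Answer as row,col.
11: G=2,T=3
[1] (3*2+1+0,2) = (7,2)

7,2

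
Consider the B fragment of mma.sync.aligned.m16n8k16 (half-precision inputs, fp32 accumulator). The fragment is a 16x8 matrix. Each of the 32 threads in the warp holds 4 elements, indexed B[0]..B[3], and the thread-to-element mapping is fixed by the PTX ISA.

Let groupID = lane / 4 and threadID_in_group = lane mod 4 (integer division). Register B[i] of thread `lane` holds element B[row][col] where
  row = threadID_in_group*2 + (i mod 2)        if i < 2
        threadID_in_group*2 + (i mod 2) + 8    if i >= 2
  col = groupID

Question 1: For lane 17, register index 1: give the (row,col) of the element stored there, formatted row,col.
3,4

17: gid=4,tid=1
[1] (1*2+1+0,4) = (3,4)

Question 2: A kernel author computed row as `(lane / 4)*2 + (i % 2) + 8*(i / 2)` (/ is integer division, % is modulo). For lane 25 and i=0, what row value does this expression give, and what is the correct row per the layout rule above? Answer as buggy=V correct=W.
buggy=12 correct=2

`(lane / 4)*2 + (i % 2) + 8*(i / 2)`[25,0]⇒12
lane 25⇒25/4=6, 25 mod 4=1
i=0  r:2·1+0+0⇒2  c:6
row: 12 vs 2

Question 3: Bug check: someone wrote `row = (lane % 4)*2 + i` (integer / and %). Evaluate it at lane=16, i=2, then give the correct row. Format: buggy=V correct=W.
`(lane % 4)*2 + i`[16,2]=>2
16: grp=4,tig=0
[2] (0*2+0+8,4) = (8,4)
row: 2 vs 8

buggy=2 correct=8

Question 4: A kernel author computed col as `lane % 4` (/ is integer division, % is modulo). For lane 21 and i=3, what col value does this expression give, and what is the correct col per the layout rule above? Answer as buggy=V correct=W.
`lane % 4`[21,3]⇒1
L=21⇒gr=21>>2=5, th=21&3=1
[3]⇒row 1·2+1+8=11  col gr=5
col: 1 vs 5

buggy=1 correct=5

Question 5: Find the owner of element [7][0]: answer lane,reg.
3,1

c: 0->gid=0  r: 7->r8=0,tid=3,i&1=1
L=0*4+3=3  i=0*2+1=1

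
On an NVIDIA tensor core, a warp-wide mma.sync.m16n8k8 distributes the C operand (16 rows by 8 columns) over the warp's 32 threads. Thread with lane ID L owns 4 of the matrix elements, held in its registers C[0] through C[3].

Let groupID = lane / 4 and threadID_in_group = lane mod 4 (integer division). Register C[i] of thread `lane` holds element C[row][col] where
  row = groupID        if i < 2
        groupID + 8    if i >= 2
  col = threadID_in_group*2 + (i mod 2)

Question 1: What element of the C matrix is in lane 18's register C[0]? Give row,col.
4,4

18: gr=4,th=2
[0] (4+0,2*2+0) = (4,4)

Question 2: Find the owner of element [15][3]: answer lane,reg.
r=15->g=7,rb=1  c=3->t=1,b0=1
L=7*4+1=29  i=1*2+1=3

29,3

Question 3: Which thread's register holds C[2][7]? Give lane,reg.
r=2->g=2,rb=0  c=7->t=3,b0=1
L=2*4+3=11  i=0*2+1=1

11,1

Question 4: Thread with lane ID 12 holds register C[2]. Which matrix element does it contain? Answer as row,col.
11,0

12: grp=3,tig=0
[2] (3+8,0*2+0) = (11,0)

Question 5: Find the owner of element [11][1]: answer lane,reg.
12,3

r=11→G=3,rhi=1  c=1→T=0,p=1
L=3*4+0=12  i=1*2+1=3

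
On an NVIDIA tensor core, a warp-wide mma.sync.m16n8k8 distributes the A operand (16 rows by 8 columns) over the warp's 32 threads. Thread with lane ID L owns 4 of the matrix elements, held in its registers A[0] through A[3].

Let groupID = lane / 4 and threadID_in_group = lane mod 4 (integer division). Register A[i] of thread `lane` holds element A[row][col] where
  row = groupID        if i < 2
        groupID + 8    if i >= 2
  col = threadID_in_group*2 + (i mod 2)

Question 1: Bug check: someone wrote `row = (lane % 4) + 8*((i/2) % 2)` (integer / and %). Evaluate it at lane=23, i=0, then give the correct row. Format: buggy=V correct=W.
buggy=3 correct=5

`(lane % 4) + 8*((i/2) % 2)`[23,0]⇒3
lane 23: gr=5 (23/4), th=3 (23%4)
i=0: r=5+0=5, c=3*2+0=6
row: 3 vs 5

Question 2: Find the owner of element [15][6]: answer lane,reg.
31,2

r: 15->gid=7,r8=1  c: 6->tid=3,i&1=0
L=7*4+3=31  i=1*2+0=2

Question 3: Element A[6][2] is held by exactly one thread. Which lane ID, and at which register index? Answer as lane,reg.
r: 6->gid=6,r8=0  c: 2->tid=1,i&1=0
L=6*4+1=25  i=0*2+0=0

25,0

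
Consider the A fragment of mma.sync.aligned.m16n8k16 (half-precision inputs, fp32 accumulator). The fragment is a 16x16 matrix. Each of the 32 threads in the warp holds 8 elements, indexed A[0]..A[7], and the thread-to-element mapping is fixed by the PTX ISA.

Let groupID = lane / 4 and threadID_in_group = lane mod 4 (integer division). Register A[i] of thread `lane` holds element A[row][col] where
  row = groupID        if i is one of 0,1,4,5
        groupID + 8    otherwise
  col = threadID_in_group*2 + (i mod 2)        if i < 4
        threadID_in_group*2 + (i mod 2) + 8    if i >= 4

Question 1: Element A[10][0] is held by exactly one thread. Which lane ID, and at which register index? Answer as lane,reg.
8,2

r=10→G=2,rhi=1  c=0→chi=0,T=0,p=0
L=2*4+0=8  i=0*4+1*2+0=2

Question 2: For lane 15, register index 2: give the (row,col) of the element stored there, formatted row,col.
11,6

L=15=>grp=15>>2=3, tig=15&3=3
[2]=>row 3+8=11  col 3·2+0+0=6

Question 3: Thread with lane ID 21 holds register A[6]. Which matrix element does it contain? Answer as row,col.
13,10

21: gid=5,tid=1
[6] (5+8,1*2+0+8) = (13,10)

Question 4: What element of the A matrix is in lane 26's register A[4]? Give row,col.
lane 26: gid=6 (26/4), tid=2 (26%4)
i=4: r=6+0=6, c=2*2+0+8=12

6,12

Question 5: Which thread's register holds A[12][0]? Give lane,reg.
16,2

r=12⇒gr=4,Rb=1  c=0⇒Cb=0,th=0,odd=0
L=4*4+0=16  i=0*4+1*2+0=2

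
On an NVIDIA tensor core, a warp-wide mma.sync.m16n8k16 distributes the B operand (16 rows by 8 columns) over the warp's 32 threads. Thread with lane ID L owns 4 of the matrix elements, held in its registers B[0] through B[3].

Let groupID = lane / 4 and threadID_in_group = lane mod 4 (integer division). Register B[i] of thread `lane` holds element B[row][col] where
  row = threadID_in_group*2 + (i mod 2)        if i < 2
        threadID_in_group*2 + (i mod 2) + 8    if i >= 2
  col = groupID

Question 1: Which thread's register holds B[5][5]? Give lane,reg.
22,1

c:5=>grp=5  r:5=>rB=0,tig=2,lo=1
L=5*4+2=22  i=0*2+1=1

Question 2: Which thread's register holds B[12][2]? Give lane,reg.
10,2

c:2=>grp=2  r:12=>rB=1,tig=2,lo=0
L=2*4+2=10  i=1*2+0=2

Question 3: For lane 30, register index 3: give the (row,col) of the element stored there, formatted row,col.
30: gr=7,th=2
[3] (2*2+1+8,7) = (13,7)

13,7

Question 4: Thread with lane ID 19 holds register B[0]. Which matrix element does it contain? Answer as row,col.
L=19=>grp=19>>2=4, tig=19&3=3
[0]=>row 3·2+0+0=6  col grp=4

6,4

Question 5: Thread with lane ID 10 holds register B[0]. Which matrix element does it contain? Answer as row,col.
10: grp=2,tig=2
[0] (2*2+0+0,2) = (4,2)

4,2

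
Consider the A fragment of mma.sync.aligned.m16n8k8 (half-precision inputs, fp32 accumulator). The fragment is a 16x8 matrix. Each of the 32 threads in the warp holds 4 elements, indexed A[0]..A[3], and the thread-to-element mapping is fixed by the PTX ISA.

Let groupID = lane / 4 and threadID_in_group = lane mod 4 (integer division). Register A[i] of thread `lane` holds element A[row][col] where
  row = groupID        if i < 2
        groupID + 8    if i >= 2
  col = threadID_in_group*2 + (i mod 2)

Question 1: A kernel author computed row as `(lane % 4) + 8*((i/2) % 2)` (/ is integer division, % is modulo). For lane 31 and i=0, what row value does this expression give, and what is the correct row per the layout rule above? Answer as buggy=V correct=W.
`(lane % 4) + 8*((i/2) % 2)`[31,0]->3
31: gid=7,tid=3
[0] (7+0,3*2+0) = (7,6)
row: 3 vs 7

buggy=3 correct=7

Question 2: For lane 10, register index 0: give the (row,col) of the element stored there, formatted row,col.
2,4

L=10=>grp=10>>2=2, tig=10&3=2
[0]=>row 2+0=2  col 2·2+0=4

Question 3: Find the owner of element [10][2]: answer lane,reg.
9,2

r=10⇒gr=2,Rb=1  c=2⇒th=1,odd=0
L=2*4+1=9  i=1*2+0=2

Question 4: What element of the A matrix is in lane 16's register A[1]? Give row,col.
L=16=>grp=16>>2=4, tig=16&3=0
[1]=>row 4+0=4  col 0·2+1=1

4,1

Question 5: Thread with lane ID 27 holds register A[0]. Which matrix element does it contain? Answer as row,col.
6,6

27: grp=6,tig=3
[0] (6+0,3*2+0) = (6,6)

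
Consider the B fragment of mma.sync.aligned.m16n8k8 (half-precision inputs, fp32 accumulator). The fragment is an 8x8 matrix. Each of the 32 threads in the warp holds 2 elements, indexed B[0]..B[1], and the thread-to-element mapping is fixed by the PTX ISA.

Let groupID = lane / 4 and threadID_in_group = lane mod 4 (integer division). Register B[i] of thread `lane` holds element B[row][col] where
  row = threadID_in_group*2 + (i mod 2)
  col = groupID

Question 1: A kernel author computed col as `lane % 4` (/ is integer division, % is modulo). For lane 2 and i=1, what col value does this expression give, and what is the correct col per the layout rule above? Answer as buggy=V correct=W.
`lane % 4`[2,1]->2
2: gid=0,tid=2
[1] (2*2+1,0) = (5,0)
col: 2 vs 0

buggy=2 correct=0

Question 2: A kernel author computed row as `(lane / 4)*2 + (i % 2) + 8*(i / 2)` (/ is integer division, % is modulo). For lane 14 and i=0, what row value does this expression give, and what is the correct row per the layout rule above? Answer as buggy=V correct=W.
`(lane / 4)*2 + (i % 2) + 8*(i / 2)`[14,0]->6
14: gid=3,tid=2
[0] (2*2+0,3) = (4,3)
row: 6 vs 4

buggy=6 correct=4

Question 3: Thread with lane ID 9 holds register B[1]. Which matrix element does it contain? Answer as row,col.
3,2

lane 9⇒9/4=2, 9 mod 4=1
i=1  r:2·1+1⇒3  c:2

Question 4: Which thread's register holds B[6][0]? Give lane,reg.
c:0=>grp=0  r:6=>tig=3,lo=0
L=0*4+3=3  i=0=0

3,0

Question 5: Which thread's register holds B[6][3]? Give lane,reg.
c=3⇒gr=3  r=6⇒th=3,odd=0
L=3*4+3=15  i=0=0

15,0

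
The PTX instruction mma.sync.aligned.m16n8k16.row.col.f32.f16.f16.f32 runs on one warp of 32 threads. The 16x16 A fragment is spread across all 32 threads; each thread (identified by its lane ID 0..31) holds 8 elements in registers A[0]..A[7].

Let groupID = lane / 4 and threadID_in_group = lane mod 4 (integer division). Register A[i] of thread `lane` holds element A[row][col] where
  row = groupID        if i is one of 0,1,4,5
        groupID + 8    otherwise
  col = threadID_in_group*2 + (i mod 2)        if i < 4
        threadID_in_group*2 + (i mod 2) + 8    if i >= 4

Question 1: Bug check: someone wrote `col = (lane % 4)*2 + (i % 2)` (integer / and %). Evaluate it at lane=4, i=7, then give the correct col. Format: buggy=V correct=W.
`(lane % 4)*2 + (i % 2)`[4,7]->1
lane 4->4/4=1, 4 mod 4=0
i=7  r:1+8->9  c:2·0+1+8->9
col: 1 vs 9

buggy=1 correct=9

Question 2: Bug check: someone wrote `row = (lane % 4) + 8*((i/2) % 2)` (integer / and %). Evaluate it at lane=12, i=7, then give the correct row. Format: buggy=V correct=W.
buggy=8 correct=11

`(lane % 4) + 8*((i/2) % 2)`[12,7]⇒8
12: gr=3,th=0
[7] (3+8,0*2+1+8) = (11,9)
row: 8 vs 11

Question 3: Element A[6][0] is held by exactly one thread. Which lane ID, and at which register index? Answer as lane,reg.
24,0

r:6=>grp=6,rB=0  c:0=>cB=0,tig=0,lo=0
L=6*4+0=24  i=0*4+0*2+0=0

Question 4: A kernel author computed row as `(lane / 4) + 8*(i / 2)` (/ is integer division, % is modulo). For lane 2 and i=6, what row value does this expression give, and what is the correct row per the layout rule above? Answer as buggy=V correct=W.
`(lane / 4) + 8*(i / 2)`[2,6]->24
L=2->g=2>>2=0, t=2&3=2
[6]->row 0+8=8  col 2·2+0+8=12
row: 24 vs 8

buggy=24 correct=8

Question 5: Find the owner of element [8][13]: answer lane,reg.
r=8→G=0,rhi=1  c=13→chi=1,T=2,p=1
L=0*4+2=2  i=1*4+1*2+1=7

2,7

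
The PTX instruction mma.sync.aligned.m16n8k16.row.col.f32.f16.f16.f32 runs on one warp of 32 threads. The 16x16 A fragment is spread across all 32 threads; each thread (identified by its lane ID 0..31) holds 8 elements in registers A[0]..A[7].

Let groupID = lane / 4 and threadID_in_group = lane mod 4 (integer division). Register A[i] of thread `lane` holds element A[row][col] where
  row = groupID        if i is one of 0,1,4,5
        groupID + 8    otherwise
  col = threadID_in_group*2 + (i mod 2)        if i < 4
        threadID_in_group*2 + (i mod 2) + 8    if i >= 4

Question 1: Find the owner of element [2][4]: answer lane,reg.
10,0

r=2⇒gr=2,Rb=0  c=4⇒Cb=0,th=2,odd=0
L=2*4+2=10  i=0*4+0*2+0=0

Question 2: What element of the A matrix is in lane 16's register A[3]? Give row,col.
lane 16: G=4 (16/4), T=0 (16%4)
i=3: r=4+8=12, c=0*2+1+0=1

12,1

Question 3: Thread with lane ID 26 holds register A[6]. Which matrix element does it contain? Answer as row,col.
14,12

26: g=6,t=2
[6] (6+8,2*2+0+8) = (14,12)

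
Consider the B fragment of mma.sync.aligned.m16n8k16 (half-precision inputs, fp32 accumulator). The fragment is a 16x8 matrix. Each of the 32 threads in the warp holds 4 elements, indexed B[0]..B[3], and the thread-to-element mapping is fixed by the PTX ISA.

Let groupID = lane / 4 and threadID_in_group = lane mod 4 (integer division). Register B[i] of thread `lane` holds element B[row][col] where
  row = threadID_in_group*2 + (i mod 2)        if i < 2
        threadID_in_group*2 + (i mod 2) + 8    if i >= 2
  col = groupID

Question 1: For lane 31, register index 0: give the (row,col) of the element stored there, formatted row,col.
lane 31: G=7 (31/4), T=3 (31%4)
i=0: r=3*2+0+0=6, c=G=7

6,7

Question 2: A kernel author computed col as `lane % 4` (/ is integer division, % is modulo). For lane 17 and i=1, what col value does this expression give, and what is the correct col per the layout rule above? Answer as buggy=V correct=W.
buggy=1 correct=4

`lane % 4`[17,1]->1
17: g=4,t=1
[1] (1*2+1+0,4) = (3,4)
col: 1 vs 4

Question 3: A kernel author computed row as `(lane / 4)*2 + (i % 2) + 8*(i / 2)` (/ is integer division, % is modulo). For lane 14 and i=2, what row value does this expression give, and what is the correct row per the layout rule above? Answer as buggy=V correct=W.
`(lane / 4)*2 + (i % 2) + 8*(i / 2)`[14,2]->14
lane 14: gid=3 (14/4), tid=2 (14%4)
i=2: r=2*2+0+8=12, c=gid=3
row: 14 vs 12

buggy=14 correct=12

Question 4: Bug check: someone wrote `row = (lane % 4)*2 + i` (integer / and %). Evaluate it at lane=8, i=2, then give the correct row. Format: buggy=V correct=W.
`(lane % 4)*2 + i`[8,2]→2
lane 8→8/4=2, 8 mod 4=0
i=2  r:2·0+0+8→8  c:2
row: 2 vs 8

buggy=2 correct=8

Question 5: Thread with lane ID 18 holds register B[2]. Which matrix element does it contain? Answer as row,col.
L=18->g=18>>2=4, t=18&3=2
[2]->row 2·2+0+8=12  col g=4

12,4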